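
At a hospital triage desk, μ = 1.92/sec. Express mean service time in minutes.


Mean service time = 1/μ = 1/1.92 second = 0.52083 second
In minutes: 0.52083 × 0.0166667 = 0.008681 min

Final: 0.008681 min


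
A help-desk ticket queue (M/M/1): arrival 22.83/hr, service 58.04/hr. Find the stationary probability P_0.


ρ = 22.83/58.04 = 0.3933
P_n = (1−ρ)·ρ^n = (1 − 0.3933)·0.3933^0 = 0.6067·1.000000 = 0.606651

Final: 0.606651


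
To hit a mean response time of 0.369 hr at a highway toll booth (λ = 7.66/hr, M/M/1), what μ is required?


W = 1/(μ−λ) ⇒ μ − λ = 1/W = 1/0.369 = 2.7100
μ = λ + 1/W = 7.66 + 2.7100 = 10.3700 per hr

Final: 10.3700 /hr


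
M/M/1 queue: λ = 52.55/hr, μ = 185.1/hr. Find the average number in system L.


ρ = λ/μ = 52.55/185.1 = 0.2839
L = ρ/(1−ρ) = 0.2839/(1 − 0.2839) = 0.2839/0.7161 = 0.3965

Final: 0.3965


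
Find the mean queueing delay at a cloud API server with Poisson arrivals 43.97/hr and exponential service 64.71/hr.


ρ = 43.97/64.71 = 0.6795
Wq = ρ/(μ−λ) = 0.6795/(64.71 − 43.97) = 0.6795/20.74 = 0.03276 hr

Final: 0.03276 hr


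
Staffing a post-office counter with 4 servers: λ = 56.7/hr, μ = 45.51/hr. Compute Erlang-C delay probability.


a = λ/μ = 1.2459; ρ = a/4 = 0.3115
P₀ = 0.286524 (from M/M/c formula)
C(c,a) = [a^c/(c!(1−ρ))]·P₀ = [2.40938/(24·0.6885)]·0.286524
= 0.14580·0.286524 = 0.041777

Final: 0.041777


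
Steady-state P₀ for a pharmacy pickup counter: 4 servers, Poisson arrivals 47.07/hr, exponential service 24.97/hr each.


a = λ/μ = 47.07/24.97 = 1.8851; ρ = a/c = 0.4713
Σ_{k=0}^{3} a^k/k! (terms k=0..3) = 1.00000 + 1.88506 + 1.77673 + 1.11642 = 5.77821
Tail: a^4/(4!(1−ρ)) = 12.62707/(24·0.5287) = 0.99507
P₀ = 1/(5.77821 + 0.99507) = 1/6.77328 = 0.147639

Final: 0.147639


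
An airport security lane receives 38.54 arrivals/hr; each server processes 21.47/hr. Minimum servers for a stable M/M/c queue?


Stability requires cμ > λ ⇔ c > λ/μ.
λ/μ = 38.54/21.47 = 1.7951
Minimum integer c = ⌊1.7951⌋ + 1 = 2
Check: 2·21.47 = 42.94 > 38.54, while 1·21.47 = 21.47 ≤ 38.54

Final: 2 servers


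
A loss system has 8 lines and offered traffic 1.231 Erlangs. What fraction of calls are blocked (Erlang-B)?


B(c,a) = (a^c/c!) / Σ_{k=0}^{c} a^k/k!
a^8/8! = 0.0001308
Σ terms (k=0..8): 1.00000 + 1.23100 + 0.75768 + 0.31090 + 0.09568 + 0.02356 + 0.004833 + 0.0008499 + 0.0001308 = 3.424632
B = 0.0001308/3.424632 = 0.00003819

Final: 0.00003819


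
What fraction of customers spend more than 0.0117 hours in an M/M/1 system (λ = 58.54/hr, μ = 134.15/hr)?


W ~ Exponential(μ−λ) for M/M/1.
μ − λ = 134.15 − 58.54 = 75.6100
P(W > t) = e^{−(μ−λ)t} = e^{−0.8846} = 0.412864

Final: 0.412864


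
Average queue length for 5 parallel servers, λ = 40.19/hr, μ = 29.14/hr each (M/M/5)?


a = λ/μ = 1.3792; ρ = a/5 = 0.2758
P₀ = 0.251525
Lq = P₀·a^c·ρ / (c!·(1−ρ)²) = 0.251525·4.99048·0.2758/(120·0.52441)
= 0.005502

Final: 0.005502


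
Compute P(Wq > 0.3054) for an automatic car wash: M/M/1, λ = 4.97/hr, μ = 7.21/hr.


ρ = 4.97/7.21 = 0.6893
P(Wq > t) = ρ·e^{−(μ−λ)t} = 0.6893·e^{−0.6841}
= 0.6893·0.504546 = 0.347794

Final: 0.347794


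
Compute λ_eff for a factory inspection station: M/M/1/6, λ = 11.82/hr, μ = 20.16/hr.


ρ = 0.5863; P_K = (1−ρ)ρ^6/(1−ρ^7) = 0.017215
λ_eff = λ(1 − P_K) = 11.82·(1 − 0.017215) = 11.82·0.982785 = 11.6165 /hr

Final: 11.6165 /hr


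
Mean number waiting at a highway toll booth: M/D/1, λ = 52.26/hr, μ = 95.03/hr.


ρ = 52.26/95.03 = 0.5499
M/D/1: Lq = ρ²/(2(1−ρ)) = 0.3024/(2·0.4501) = 0.33598

Final: 0.33598


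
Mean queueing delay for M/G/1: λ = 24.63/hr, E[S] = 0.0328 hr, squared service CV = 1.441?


ρ = λ·E[S] = 24.63·0.0328 = 0.8079
E[S²] = E[S]²(1+C_s²) = 0.0328²·(1+1.441) = 0.002626
Wq = λ·E[S²]/(2(1−ρ)) = 24.63·0.002626/(2·0.1921) = 0.16832 hr

Final: 0.16832 hr


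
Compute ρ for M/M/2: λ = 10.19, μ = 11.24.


ρ = λ/(cμ) = 10.19/(2·11.24) = 10.19/22.48 = 0.4533

Final: 0.4533


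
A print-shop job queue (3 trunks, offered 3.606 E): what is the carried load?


B(3,3.606) = 0.412996 (Erlang-B)
Carried load = a(1 − B) = 3.606·(1 − 0.412996) = 3.606·0.587004 = 2.1167 E

Final: 2.1167 Erlangs


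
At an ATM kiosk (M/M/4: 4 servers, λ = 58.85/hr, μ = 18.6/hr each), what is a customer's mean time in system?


a = 3.1640; ρ = 0.7910; P₀ = 0.029047
Lq = P₀·a^c·ρ/(c!(1−ρ)²) = 2.19626
Wq = Lq/λ = 2.19626/58.85 = 0.03732 hr
W = Wq + 1/μ = 0.03732 + 0.05376 = 0.09108 hr

Final: 0.09108 hr


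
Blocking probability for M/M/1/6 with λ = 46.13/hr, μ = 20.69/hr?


ρ = λ/μ = 46.13/20.69 = 2.2296
P_K = (1−ρ)ρ^K/(1−ρ^(K+1)) = (-1.2296·122.839427)/(1 − 273.880270)
= -151.040843/-272.880270 = 0.553506

Final: 0.553506


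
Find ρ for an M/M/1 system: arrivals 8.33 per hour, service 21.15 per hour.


ρ = λ/μ = 8.33/21.15 = 0.3939

Final: 0.3939


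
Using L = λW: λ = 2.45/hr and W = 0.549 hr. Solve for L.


L = λW = 2.45·0.549 = 1.3451

Final: 1.3451


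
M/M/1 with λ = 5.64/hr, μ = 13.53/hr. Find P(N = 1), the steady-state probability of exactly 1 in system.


ρ = 5.64/13.53 = 0.4169
P_n = (1−ρ)·ρ^n = (1 − 0.4169)·0.4169^1 = 0.5831·0.416851 = 0.243086

Final: 0.243086


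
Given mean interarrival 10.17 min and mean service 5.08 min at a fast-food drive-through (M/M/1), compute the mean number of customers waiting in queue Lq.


λ = 60/10.17 = 5.8997 /hr
μ = 60/5.08 = 11.8110 /hr
ρ = λ/μ = 5.8997/11.8110 = 0.4995
Lq = ρ²/(1−ρ) = 0.2495/0.5005 = 0.4985

Final: 0.4985


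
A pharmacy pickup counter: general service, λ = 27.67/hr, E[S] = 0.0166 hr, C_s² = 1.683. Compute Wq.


ρ = λ·E[S] = 27.67·0.0166 = 0.4593
E[S²] = E[S]²(1+C_s²) = 0.0166²·(1+1.683) = 0.0007393
Wq = λ·E[S²]/(2(1−ρ)) = 27.67·0.0007393/(2·0.5407) = 0.01892 hr

Final: 0.01892 hr


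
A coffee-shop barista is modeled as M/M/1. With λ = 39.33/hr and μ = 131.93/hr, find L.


ρ = λ/μ = 39.33/131.93 = 0.2981
L = ρ/(1−ρ) = 0.2981/(1 − 0.2981) = 0.2981/0.7019 = 0.4247

Final: 0.4247


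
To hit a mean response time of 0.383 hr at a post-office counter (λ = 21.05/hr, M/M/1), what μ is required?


W = 1/(μ−λ) ⇒ μ − λ = 1/W = 1/0.383 = 2.6110
μ = λ + 1/W = 21.05 + 2.6110 = 23.6610 per hr

Final: 23.6610 /hr


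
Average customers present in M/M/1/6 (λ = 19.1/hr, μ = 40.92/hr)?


ρ = 19.1/40.92 = 0.4668
L = ρ[1 − (K+1)ρ^K + Kρ^(K+1)] / [(1−ρ)(1−ρ^(K+1))]
Numerator: 0.4668·(1 − 7·0.010342 + 6·0.004827) = 0.446494
Denominator: (0.5332)·(0.995173) = 0.530662
L = 0.446494/0.530662 = 0.8414

Final: 0.8414


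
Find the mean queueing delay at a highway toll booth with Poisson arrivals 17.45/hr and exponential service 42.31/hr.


ρ = 17.45/42.31 = 0.4124
Wq = ρ/(μ−λ) = 0.4124/(42.31 − 17.45) = 0.4124/24.86 = 0.01659 hr

Final: 0.01659 hr


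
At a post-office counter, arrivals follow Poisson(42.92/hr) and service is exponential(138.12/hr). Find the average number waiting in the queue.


ρ = 42.92/138.12 = 0.3107
Lq = ρ²/(1−ρ) = 0.09656/0.6893 = 0.1401

Final: 0.1401


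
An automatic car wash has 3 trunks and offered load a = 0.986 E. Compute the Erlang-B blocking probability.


B(c,a) = (a^c/c!) / Σ_{k=0}^{c} a^k/k!
a^3/3! = 0.159764
Σ terms (k=0..3): 1.00000 + 0.98600 + 0.48610 + 0.15976 = 2.631862
B = 0.159764/2.631862 = 0.060704

Final: 0.060704


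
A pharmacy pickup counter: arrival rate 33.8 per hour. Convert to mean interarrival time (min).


Mean interarrival time = 1/λ = 1/33.8 hour = 0.02959 hour
In minutes: 0.02959 × 60 = 1.7751 min

Final: 1.7751 min


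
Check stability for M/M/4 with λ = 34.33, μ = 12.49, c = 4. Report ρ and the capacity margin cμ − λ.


Total capacity cμ = 4·12.49 = 49.96/hr
ρ = λ/(cμ) = 34.33/49.96 = 0.6871
Stable ⇔ ρ < 1: YES
Spare capacity = cμ − λ = 49.96 − 34.33 = 15.63/hr

Final: ρ = 0.6871; stable; margin = 15.63/hr


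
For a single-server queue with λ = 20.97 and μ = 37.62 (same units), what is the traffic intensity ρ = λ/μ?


ρ = λ/μ = 20.97/37.62 = 0.5574

Final: 0.5574


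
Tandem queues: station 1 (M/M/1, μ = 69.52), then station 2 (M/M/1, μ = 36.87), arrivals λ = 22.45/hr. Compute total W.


Each node sees arrival rate λ = 22.45/hr (tandem ⇒ throughput preserved).
W₁ = 1/(μ₁−λ) = 1/(69.52−22.45) = 0.02124 hr
W₂ = 1/(μ₂−λ) = 1/(36.87−22.45) = 0.06935 hr
W_total = W₁ + W₂ = 0.02124 + 0.06935 = 0.09059 hr

Final: 0.09059 hr


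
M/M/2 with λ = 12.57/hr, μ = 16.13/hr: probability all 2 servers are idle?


a = λ/μ = 12.57/16.13 = 0.7793; ρ = a/c = 0.3896
Σ_{k=0}^{1} a^k/k! (terms k=0..1) = 1.00000 + 0.77929 = 1.77929
Tail: a^2/(2!(1−ρ)) = 0.60730/(2·0.6104) = 0.49750
P₀ = 1/(1.77929 + 0.49750) = 1/2.27679 = 0.439215

Final: 0.439215


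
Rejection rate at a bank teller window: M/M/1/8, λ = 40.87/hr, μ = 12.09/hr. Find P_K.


ρ = λ/μ = 40.87/12.09 = 3.3805
P_K = (1−ρ)ρ^K/(1−ρ^(K+1)) = (-2.3805·17054.017127)/(1 − 57650.759304)
= -40596.742177/-57649.759304 = 0.704196

Final: 0.704196


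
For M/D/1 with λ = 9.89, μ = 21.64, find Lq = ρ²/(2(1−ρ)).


ρ = 9.89/21.64 = 0.4570
M/D/1: Lq = ρ²/(2(1−ρ)) = 0.2089/(2·0.5430) = 0.19234

Final: 0.19234


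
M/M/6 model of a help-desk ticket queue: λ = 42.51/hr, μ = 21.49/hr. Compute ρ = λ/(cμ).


ρ = λ/(cμ) = 42.51/(6·21.49) = 42.51/128.94 = 0.3297

Final: 0.3297


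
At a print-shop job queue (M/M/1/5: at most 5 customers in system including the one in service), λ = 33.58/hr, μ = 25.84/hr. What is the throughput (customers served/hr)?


ρ = 1.2995; P_K = (1−ρ)ρ^5/(1−ρ^6) = 0.290889
λ_eff = λ(1 − P_K) = 33.58·(1 − 0.290889) = 33.58·0.709111 = 23.8119 /hr

Final: 23.8119 /hr


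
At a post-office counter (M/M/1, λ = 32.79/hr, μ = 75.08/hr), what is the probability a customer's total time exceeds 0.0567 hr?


W ~ Exponential(μ−λ) for M/M/1.
μ − λ = 75.08 − 32.79 = 42.2900
P(W > t) = e^{−(μ−λ)t} = e^{−2.3978} = 0.090914

Final: 0.090914


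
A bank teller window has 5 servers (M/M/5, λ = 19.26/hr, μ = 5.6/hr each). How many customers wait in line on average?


a = λ/μ = 3.4393; ρ = a/5 = 0.6879
P₀ = 0.027924
Lq = P₀·a^c·ρ / (c!·(1−ρ)²) = 0.027924·481.21735·0.6879/(120·0.09743)
= 0.79056

Final: 0.79056


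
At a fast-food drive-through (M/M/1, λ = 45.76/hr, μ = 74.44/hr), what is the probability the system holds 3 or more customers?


ρ = 45.76/74.44 = 0.6147
P(N ≥ n) = ρ^n = 0.6147^3 = 0.232295

Final: 0.232295


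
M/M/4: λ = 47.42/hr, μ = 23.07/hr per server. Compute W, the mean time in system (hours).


a = 2.0555; ρ = 0.5139; P₀ = 0.122769
Lq = P₀·a^c·ρ/(c!(1−ρ)²) = 0.19856
Wq = Lq/λ = 0.19856/47.42 = 0.004187 hr
W = Wq + 1/μ = 0.004187 + 0.04335 = 0.04753 hr

Final: 0.04753 hr


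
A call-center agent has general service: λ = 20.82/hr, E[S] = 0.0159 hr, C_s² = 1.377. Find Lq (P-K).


ρ = λ·E[S] = 20.82·0.0159 = 0.3310
Lq = ρ²(1+C_s²)/(2(1−ρ)) = 0.1096·(1+1.377)/(2·0.6690)
= 0.1096·2.3770/1.3379 = 0.19469

Final: 0.19469


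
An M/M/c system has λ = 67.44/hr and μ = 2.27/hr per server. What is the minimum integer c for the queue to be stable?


Stability requires cμ > λ ⇔ c > λ/μ.
λ/μ = 67.44/2.27 = 29.7093
Minimum integer c = ⌊29.7093⌋ + 1 = 30
Check: 30·2.27 = 68.10 > 67.44, while 29·2.27 = 65.83 ≤ 67.44

Final: 30 servers


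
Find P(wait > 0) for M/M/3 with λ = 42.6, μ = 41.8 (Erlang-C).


a = λ/μ = 1.0191; ρ = a/3 = 0.3397
P₀ = 0.356424 (from M/M/c formula)
C(c,a) = [a^c/(c!(1−ρ))]·P₀ = [1.05852/(6·0.6603)]·0.356424
= 0.26719·0.356424 = 0.095232

Final: 0.095232


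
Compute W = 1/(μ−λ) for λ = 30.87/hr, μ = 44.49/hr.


W = 1/(μ−λ) = 1/(44.49 − 30.87) = 1/13.62 = 0.07342 hr

Final: 0.07342 hr


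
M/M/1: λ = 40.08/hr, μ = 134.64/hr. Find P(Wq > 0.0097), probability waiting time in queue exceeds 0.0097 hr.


ρ = 40.08/134.64 = 0.2977
P(Wq > t) = ρ·e^{−(μ−λ)t} = 0.2977·e^{−0.9172}
= 0.2977·0.399624 = 0.118961

Final: 0.118961


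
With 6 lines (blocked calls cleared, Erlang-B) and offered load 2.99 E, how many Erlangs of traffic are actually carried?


B(6,2.99) = 0.051610 (Erlang-B)
Carried load = a(1 − B) = 2.99·(1 − 0.051610) = 2.99·0.948390 = 2.8357 E

Final: 2.8357 Erlangs


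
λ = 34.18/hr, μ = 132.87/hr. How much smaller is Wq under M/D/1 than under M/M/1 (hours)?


ρ = 34.18/132.87 = 0.2572
Wq(M/M/1) = ρ/(μ−λ) = 0.2572/98.69 = 0.002607 hr
Wq(M/D/1) = ρ/(2(μ−λ)) = 0.001303 hr
Savings = 0.002607 − 0.001303 = 0.001303 hr

Final: 0.001303 hr


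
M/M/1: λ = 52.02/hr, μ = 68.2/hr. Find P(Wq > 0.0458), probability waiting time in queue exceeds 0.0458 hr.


ρ = 52.02/68.2 = 0.7628
P(Wq > t) = ρ·e^{−(μ−λ)t} = 0.7628·e^{−0.7410}
= 0.7628·0.476616 = 0.363542

Final: 0.363542


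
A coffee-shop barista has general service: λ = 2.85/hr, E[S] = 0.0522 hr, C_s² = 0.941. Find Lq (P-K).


ρ = λ·E[S] = 2.85·0.0522 = 0.1488
Lq = ρ²(1+C_s²)/(2(1−ρ)) = 0.02213·(1+0.941)/(2·0.8512)
= 0.02213·1.9410/1.7025 = 0.02523

Final: 0.02523


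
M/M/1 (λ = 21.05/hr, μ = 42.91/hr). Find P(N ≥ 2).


ρ = 21.05/42.91 = 0.4906
P(N ≥ n) = ρ^n = 0.4906^2 = 0.240651

Final: 0.240651


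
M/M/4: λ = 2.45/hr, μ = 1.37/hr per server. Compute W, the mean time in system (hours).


a = 1.7883; ρ = 0.4471; P₀ = 0.163631
Lq = P₀·a^c·ρ/(c!(1−ρ)²) = 0.10198
Wq = Lq/λ = 0.10198/2.45 = 0.04162 hr
W = Wq + 1/μ = 0.04162 + 0.72993 = 0.77155 hr

Final: 0.77155 hr


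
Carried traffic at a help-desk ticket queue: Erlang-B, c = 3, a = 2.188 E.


B(3,2.188) = 0.238252 (Erlang-B)
Carried load = a(1 − B) = 2.188·(1 − 0.238252) = 2.188·0.761748 = 1.6667 E

Final: 1.6667 Erlangs


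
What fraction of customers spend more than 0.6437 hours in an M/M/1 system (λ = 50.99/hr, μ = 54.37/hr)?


W ~ Exponential(μ−λ) for M/M/1.
μ − λ = 54.37 − 50.99 = 3.3800
P(W > t) = e^{−(μ−λ)t} = e^{−2.1757} = 0.113528

Final: 0.113528


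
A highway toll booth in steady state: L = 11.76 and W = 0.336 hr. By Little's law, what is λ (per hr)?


λ = L/W = 11.76/0.336 = 35.0000 /hr

Final: 35.0000 /hr


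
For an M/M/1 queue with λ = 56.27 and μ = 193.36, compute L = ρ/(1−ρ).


ρ = λ/μ = 56.27/193.36 = 0.2910
L = ρ/(1−ρ) = 0.2910/(1 − 0.2910) = 0.2910/0.7090 = 0.4105

Final: 0.4105


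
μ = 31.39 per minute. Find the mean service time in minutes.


Mean service time = 1/μ = 1/31.39 minute = 0.03186 minute
In minutes: 0.03186 × 1 = 0.03186 min

Final: 0.03186 min


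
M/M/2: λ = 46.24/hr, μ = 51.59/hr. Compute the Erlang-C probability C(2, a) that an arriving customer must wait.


a = λ/μ = 0.8963; ρ = a/2 = 0.4481
P₀ = 0.381073 (from M/M/c formula)
C(c,a) = [a^c/(c!(1−ρ))]·P₀ = [0.80335/(2·0.5519)]·0.381073
= 0.72787·0.381073 = 0.277371

Final: 0.277371


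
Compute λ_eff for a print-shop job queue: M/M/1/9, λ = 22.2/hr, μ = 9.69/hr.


ρ = 2.2910; P_K = (1−ρ)ρ^9/(1−ρ^10) = 0.563655
λ_eff = λ(1 − P_K) = 22.2·(1 − 0.563655) = 22.2·0.436345 = 9.6869 /hr

Final: 9.6869 /hr


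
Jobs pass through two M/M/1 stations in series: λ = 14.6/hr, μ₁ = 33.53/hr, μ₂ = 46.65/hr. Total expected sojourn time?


Each node sees arrival rate λ = 14.6/hr (tandem ⇒ throughput preserved).
W₁ = 1/(μ₁−λ) = 1/(33.53−14.6) = 0.05283 hr
W₂ = 1/(μ₂−λ) = 1/(46.65−14.6) = 0.03120 hr
W_total = W₁ + W₂ = 0.05283 + 0.03120 = 0.08403 hr

Final: 0.08403 hr


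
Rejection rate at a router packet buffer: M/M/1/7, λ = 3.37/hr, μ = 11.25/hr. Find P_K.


ρ = λ/μ = 3.37/11.25 = 0.2996
P_K = (1−ρ)ρ^K/(1−ρ^(K+1)) = (0.7004·0.0002164)/(1 − 0.00006484)
= 0.0001516/0.999935 = 0.0001516

Final: 0.0001516


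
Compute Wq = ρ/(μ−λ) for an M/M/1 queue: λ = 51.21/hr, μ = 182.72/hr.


ρ = 51.21/182.72 = 0.2803
Wq = ρ/(μ−λ) = 0.2803/(182.72 − 51.21) = 0.2803/131.51 = 0.002131 hr

Final: 0.002131 hr


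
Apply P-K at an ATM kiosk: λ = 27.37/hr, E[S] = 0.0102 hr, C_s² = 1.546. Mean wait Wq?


ρ = λ·E[S] = 27.37·0.0102 = 0.2792
E[S²] = E[S]²(1+C_s²) = 0.0102²·(1+1.546) = 0.0002649
Wq = λ·E[S²]/(2(1−ρ)) = 27.37·0.0002649/(2·0.7208) = 0.005029 hr

Final: 0.005029 hr


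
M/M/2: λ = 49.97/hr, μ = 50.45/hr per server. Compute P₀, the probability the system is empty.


a = λ/μ = 49.97/50.45 = 0.9905; ρ = a/c = 0.4952
Σ_{k=0}^{1} a^k/k! (terms k=0..1) = 1.00000 + 0.99049 = 1.99049
Tail: a^2/(2!(1−ρ)) = 0.98106/(2·0.5048) = 0.97182
P₀ = 1/(1.99049 + 0.97182) = 1/2.96230 = 0.337575

Final: 0.337575


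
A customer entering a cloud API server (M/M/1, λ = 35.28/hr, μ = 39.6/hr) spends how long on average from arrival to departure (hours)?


W = 1/(μ−λ) = 1/(39.6 − 35.28) = 1/4.32 = 0.2315 hr

Final: 0.2315 hr


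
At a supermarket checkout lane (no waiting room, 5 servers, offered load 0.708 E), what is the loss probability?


B(c,a) = (a^c/c!) / Σ_{k=0}^{c} a^k/k!
a^5/5! = 0.001482
Σ terms (k=0..5): 1.00000 + 0.70800 + 0.25063 + 0.05915 + 0.01047 + 0.001482 = 2.029733
B = 0.001482/2.029733 = 0.0007304

Final: 0.0007304


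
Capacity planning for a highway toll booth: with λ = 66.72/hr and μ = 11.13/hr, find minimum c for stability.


Stability requires cμ > λ ⇔ c > λ/μ.
λ/μ = 66.72/11.13 = 5.9946
Minimum integer c = ⌊5.9946⌋ + 1 = 6
Check: 6·11.13 = 66.78 > 66.72, while 5·11.13 = 55.65 ≤ 66.72

Final: 6 servers


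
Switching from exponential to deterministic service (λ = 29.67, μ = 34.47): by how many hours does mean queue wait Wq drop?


ρ = 29.67/34.47 = 0.8607
Wq(M/M/1) = ρ/(μ−λ) = 0.8607/4.80 = 0.17932 hr
Wq(M/D/1) = ρ/(2(μ−λ)) = 0.08966 hr
Savings = 0.17932 − 0.08966 = 0.08966 hr

Final: 0.08966 hr


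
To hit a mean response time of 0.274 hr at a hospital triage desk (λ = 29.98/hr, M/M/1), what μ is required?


W = 1/(μ−λ) ⇒ μ − λ = 1/W = 1/0.274 = 3.6496
μ = λ + 1/W = 29.98 + 3.6496 = 33.6296 per hr

Final: 33.6296 /hr


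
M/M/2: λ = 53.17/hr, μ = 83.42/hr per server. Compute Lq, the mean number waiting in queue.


a = λ/μ = 0.6374; ρ = a/2 = 0.3187
P₀ = 0.516658
Lq = P₀·a^c·ρ / (c!·(1−ρ)²) = 0.516658·0.40625·0.3187/(2·0.46419)
= 0.07205

Final: 0.07205


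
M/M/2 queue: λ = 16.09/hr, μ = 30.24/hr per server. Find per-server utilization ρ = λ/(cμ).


ρ = λ/(cμ) = 16.09/(2·30.24) = 16.09/60.48 = 0.2660

Final: 0.2660


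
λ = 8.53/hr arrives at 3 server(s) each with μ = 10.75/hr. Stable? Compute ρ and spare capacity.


Total capacity cμ = 3·10.75 = 32.25/hr
ρ = λ/(cμ) = 8.53/32.25 = 0.2645
Stable ⇔ ρ < 1: YES
Spare capacity = cμ − λ = 32.25 − 8.53 = 23.72/hr

Final: ρ = 0.2645; stable; margin = 23.72/hr


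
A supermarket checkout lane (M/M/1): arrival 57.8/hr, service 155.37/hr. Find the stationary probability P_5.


ρ = 57.8/155.37 = 0.3720
P_n = (1−ρ)·ρ^n = (1 − 0.3720)·0.3720^5 = 0.6280·0.007125 = 0.004475

Final: 0.004475


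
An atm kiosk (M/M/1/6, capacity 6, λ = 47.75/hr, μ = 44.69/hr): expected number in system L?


ρ = 47.75/44.69 = 1.0685
L = ρ[1 − (K+1)ρ^K + Kρ^(K+1)] / [(1−ρ)(1−ρ^(K+1))]
Numerator: 1.0685·(1 − 7·1.487915 + 6·1.589795) = 0.131812
Denominator: (-0.06847)·(-0.589795) = 0.040384
L = 0.131812/0.040384 = 3.2640

Final: 3.2640


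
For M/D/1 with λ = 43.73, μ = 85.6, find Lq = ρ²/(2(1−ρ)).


ρ = 43.73/85.6 = 0.5109
M/D/1: Lq = ρ²/(2(1−ρ)) = 0.2610/(2·0.4891) = 0.26678

Final: 0.26678


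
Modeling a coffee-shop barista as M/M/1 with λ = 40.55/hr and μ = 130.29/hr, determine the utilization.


ρ = λ/μ = 40.55/130.29 = 0.3112

Final: 0.3112


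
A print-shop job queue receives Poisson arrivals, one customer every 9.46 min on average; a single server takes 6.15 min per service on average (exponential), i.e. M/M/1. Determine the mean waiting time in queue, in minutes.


λ = 60/9.46 = 6.3425 /hr
μ = 60/6.15 = 9.7561 /hr
ρ = λ/μ = 6.3425/9.7561 = 0.6501
Wq = ρ/(μ−λ) = 0.6501/(9.7561−6.3425) = 0.19045 hr
In minutes: 0.19045·60 = 11.427 min

Final: 11.427 min


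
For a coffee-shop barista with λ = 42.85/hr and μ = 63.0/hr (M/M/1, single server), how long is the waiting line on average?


ρ = 42.85/63.0 = 0.6802
Lq = ρ²/(1−ρ) = 0.4626/0.3198 = 1.4464

Final: 1.4464


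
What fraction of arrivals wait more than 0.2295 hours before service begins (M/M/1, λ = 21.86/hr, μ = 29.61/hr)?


ρ = 21.86/29.61 = 0.7383
P(Wq > t) = ρ·e^{−(μ−λ)t} = 0.7383·e^{−1.7786}
= 0.7383·0.168870 = 0.124671

Final: 0.124671


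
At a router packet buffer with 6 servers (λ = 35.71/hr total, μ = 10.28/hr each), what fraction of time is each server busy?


ρ = λ/(cμ) = 35.71/(6·10.28) = 35.71/61.68 = 0.5790

Final: 0.5790


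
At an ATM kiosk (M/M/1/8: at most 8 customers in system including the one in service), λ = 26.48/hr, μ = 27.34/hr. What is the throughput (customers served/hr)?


ρ = 0.9685; P_K = (1−ρ)ρ^8/(1−ρ^9) = 0.097445
λ_eff = λ(1 − P_K) = 26.48·(1 − 0.097445) = 26.48·0.902555 = 23.8997 /hr

Final: 23.8997 /hr


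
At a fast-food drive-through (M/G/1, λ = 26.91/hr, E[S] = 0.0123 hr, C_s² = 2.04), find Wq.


ρ = λ·E[S] = 26.91·0.0123 = 0.3310
E[S²] = E[S]²(1+C_s²) = 0.0123²·(1+2.04) = 0.0004599
Wq = λ·E[S²]/(2(1−ρ)) = 26.91·0.0004599/(2·0.6690) = 0.009250 hr

Final: 0.009250 hr


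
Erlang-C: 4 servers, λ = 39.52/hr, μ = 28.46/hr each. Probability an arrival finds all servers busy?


a = λ/μ = 1.3886; ρ = a/4 = 0.3472
P₀ = 0.247751 (from M/M/c formula)
C(c,a) = [a^c/(c!(1−ρ))]·P₀ = [3.71816/(24·0.6528)]·0.247751
= 0.23730·0.247751 = 0.058792

Final: 0.058792


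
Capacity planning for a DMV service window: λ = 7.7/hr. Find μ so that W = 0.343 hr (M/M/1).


W = 1/(μ−λ) ⇒ μ − λ = 1/W = 1/0.343 = 2.9155
μ = λ + 1/W = 7.7 + 2.9155 = 10.6155 per hr

Final: 10.6155 /hr


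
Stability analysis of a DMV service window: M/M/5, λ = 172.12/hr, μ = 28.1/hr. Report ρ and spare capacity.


Total capacity cμ = 5·28.1 = 140.50/hr
ρ = λ/(cμ) = 172.12/140.50 = 1.2251
Stable ⇔ ρ < 1: NO
Spare capacity = cμ − λ = 140.50 − 172.12 = -31.62/hr

Final: ρ = 1.2251; unstable; margin = -31.62/hr


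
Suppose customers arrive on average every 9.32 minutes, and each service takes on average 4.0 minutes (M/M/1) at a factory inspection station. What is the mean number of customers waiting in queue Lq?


λ = 60/9.32 = 6.4378 /hr
μ = 60/4.0 = 15.0000 /hr
ρ = λ/μ = 6.4378/15.0000 = 0.4292
Lq = ρ²/(1−ρ) = 0.1842/0.5708 = 0.3227

Final: 0.3227


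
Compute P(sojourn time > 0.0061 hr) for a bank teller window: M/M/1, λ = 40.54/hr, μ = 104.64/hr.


W ~ Exponential(μ−λ) for M/M/1.
μ − λ = 104.64 − 40.54 = 64.1000
P(W > t) = e^{−(μ−λ)t} = e^{−0.3910} = 0.676373

Final: 0.676373


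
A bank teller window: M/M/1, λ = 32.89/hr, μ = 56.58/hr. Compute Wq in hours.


ρ = 32.89/56.58 = 0.5813
Wq = ρ/(μ−λ) = 0.5813/(56.58 − 32.89) = 0.5813/23.69 = 0.02454 hr

Final: 0.02454 hr


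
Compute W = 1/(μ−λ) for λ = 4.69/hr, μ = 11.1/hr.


W = 1/(μ−λ) = 1/(11.1 − 4.69) = 1/6.41 = 0.1560 hr

Final: 0.1560 hr


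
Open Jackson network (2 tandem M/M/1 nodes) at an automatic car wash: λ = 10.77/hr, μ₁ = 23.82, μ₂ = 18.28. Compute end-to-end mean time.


Each node sees arrival rate λ = 10.77/hr (tandem ⇒ throughput preserved).
W₁ = 1/(μ₁−λ) = 1/(23.82−10.77) = 0.07663 hr
W₂ = 1/(μ₂−λ) = 1/(18.28−10.77) = 0.13316 hr
W_total = W₁ + W₂ = 0.07663 + 0.13316 = 0.20978 hr

Final: 0.20978 hr


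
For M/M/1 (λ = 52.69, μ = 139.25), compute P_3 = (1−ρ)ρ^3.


ρ = 52.69/139.25 = 0.3784
P_n = (1−ρ)·ρ^n = (1 − 0.3784)·0.3784^3 = 0.6216·0.054175 = 0.033676

Final: 0.033676


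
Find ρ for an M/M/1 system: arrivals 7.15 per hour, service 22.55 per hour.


ρ = λ/μ = 7.15/22.55 = 0.3171

Final: 0.3171


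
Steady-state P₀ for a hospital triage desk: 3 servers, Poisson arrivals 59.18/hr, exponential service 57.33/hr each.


a = λ/μ = 59.18/57.33 = 1.0323; ρ = a/c = 0.3441
Σ_{k=0}^{2} a^k/k! (terms k=0..2) = 1.00000 + 1.03227 + 0.53279 = 2.56506
Tail: a^3/(3!(1−ρ)) = 1.09997/(6·0.6559) = 0.27950
P₀ = 1/(2.56506 + 0.27950) = 1/2.84456 = 0.351548

Final: 0.351548


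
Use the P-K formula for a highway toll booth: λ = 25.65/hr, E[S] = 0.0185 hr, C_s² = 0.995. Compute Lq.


ρ = λ·E[S] = 25.65·0.0185 = 0.4745
Lq = ρ²(1+C_s²)/(2(1−ρ)) = 0.2252·(1+0.995)/(2·0.5255)
= 0.2252·1.9950/1.0510 = 0.42744

Final: 0.42744


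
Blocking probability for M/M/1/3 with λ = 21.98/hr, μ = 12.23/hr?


ρ = λ/μ = 21.98/12.23 = 1.7972
P_K = (1−ρ)ρ^K/(1−ρ^(K+1)) = (-0.7972·5.805020)/(1 − 10.432897)
= -4.627877/-9.432897 = 0.490610

Final: 0.490610


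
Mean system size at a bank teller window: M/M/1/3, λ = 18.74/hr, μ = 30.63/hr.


ρ = 18.74/30.63 = 0.6118
L = ρ[1 − (K+1)ρ^K + Kρ^(K+1)] / [(1−ρ)(1−ρ^(K+1))]
Numerator: 0.6118·(1 − 4·0.229017 + 3·0.140117) = 0.308529
Denominator: (0.3882)·(0.859883) = 0.333791
L = 0.308529/0.333791 = 0.9243

Final: 0.9243


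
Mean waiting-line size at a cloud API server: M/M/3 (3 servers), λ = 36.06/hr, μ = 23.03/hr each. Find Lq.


a = λ/μ = 1.5658; ρ = a/3 = 0.5219
P₀ = 0.194935
Lq = P₀·a^c·ρ / (c!·(1−ρ)²) = 0.194935·3.83880·0.5219/(6·0.22855)
= 0.28481

Final: 0.28481


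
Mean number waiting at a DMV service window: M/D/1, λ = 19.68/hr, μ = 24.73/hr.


ρ = 19.68/24.73 = 0.7958
M/D/1: Lq = ρ²/(2(1−ρ)) = 0.6333/(2·0.2042) = 1.55062

Final: 1.55062


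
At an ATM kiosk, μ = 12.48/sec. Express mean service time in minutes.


Mean service time = 1/μ = 1/12.48 second = 0.08013 second
In minutes: 0.08013 × 0.0166667 = 0.001335 min

Final: 0.001335 min


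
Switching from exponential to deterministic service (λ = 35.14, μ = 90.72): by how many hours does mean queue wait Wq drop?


ρ = 35.14/90.72 = 0.3873
Wq(M/M/1) = ρ/(μ−λ) = 0.3873/55.58 = 0.006969 hr
Wq(M/D/1) = ρ/(2(μ−λ)) = 0.003485 hr
Savings = 0.006969 − 0.003485 = 0.003485 hr

Final: 0.003485 hr


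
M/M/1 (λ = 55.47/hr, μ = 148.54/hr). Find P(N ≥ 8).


ρ = 55.47/148.54 = 0.3734
P(N ≥ n) = ρ^n = 0.3734^8 = 0.0003782

Final: 0.0003782


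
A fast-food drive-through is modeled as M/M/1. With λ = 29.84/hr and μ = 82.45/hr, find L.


ρ = λ/μ = 29.84/82.45 = 0.3619
L = ρ/(1−ρ) = 0.3619/(1 − 0.3619) = 0.3619/0.6381 = 0.5672

Final: 0.5672


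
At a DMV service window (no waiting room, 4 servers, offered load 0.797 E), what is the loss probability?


B(c,a) = (a^c/c!) / Σ_{k=0}^{c} a^k/k!
a^4/4! = 0.016812
Σ terms (k=0..4): 1.00000 + 0.79700 + 0.31760 + 0.08438 + 0.01681 = 2.215794
B = 0.016812/2.215794 = 0.007587

Final: 0.007587


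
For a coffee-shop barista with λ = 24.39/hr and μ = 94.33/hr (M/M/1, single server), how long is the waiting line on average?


ρ = 24.39/94.33 = 0.2586
Lq = ρ²/(1−ρ) = 0.06685/0.7414 = 0.09017

Final: 0.09017


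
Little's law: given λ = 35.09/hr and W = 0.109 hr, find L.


L = λW = 35.09·0.109 = 3.8248

Final: 3.8248


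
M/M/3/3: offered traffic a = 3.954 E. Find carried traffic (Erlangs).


B(3,3.954) = 0.446516 (Erlang-B)
Carried load = a(1 − B) = 3.954·(1 − 0.446516) = 3.954·0.553484 = 2.1885 E

Final: 2.1885 Erlangs


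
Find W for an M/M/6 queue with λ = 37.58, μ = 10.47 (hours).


a = 3.5893; ρ = 0.5982; P₀ = 0.026309
Lq = P₀·a^c·ρ/(c!(1−ρ)²) = 0.28954
Wq = Lq/λ = 0.28954/37.58 = 0.007705 hr
W = Wq + 1/μ = 0.007705 + 0.09551 = 0.10322 hr

Final: 0.10322 hr


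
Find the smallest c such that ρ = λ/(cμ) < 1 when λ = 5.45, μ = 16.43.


Stability requires cμ > λ ⇔ c > λ/μ.
λ/μ = 5.45/16.43 = 0.3317
Minimum integer c = ⌊0.3317⌋ + 1 = 1
Check: 1·16.43 = 16.43 > 5.45, while 0·16.43 = 0.00 ≤ 5.45

Final: 1 servers


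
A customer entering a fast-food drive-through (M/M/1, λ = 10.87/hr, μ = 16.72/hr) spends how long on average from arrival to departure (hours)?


W = 1/(μ−λ) = 1/(16.72 − 10.87) = 1/5.85 = 0.1709 hr

Final: 0.1709 hr


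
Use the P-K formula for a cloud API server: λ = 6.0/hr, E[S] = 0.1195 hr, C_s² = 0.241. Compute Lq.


ρ = λ·E[S] = 6.0·0.1195 = 0.7170
Lq = ρ²(1+C_s²)/(2(1−ρ)) = 0.5141·(1+0.241)/(2·0.2830)
= 0.5141·1.2410/0.5660 = 1.12718

Final: 1.12718


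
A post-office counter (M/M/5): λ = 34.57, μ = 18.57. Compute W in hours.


a = 1.8616; ρ = 0.3723; P₀ = 0.154633
Lq = P₀·a^c·ρ/(c!(1−ρ)²) = 0.02723
Wq = Lq/λ = 0.02723/34.57 = 0.0007876 hr
W = Wq + 1/μ = 0.0007876 + 0.05385 = 0.05464 hr

Final: 0.05464 hr


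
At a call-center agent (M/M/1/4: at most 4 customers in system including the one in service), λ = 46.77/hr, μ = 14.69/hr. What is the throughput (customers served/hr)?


ρ = 3.1838; P_K = (1−ρ)ρ^4/(1−ρ^5) = 0.688013
λ_eff = λ(1 − P_K) = 46.77·(1 − 0.688013) = 46.77·0.311987 = 14.5916 /hr

Final: 14.5916 /hr


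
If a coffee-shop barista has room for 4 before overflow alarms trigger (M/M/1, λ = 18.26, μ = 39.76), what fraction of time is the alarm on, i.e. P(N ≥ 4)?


ρ = 18.26/39.76 = 0.4593
P(N ≥ n) = ρ^n = 0.4593^4 = 0.044485

Final: 0.044485


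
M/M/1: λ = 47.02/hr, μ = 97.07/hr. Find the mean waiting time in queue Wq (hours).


ρ = 47.02/97.07 = 0.4844
Wq = ρ/(μ−λ) = 0.4844/(97.07 − 47.02) = 0.4844/50.05 = 0.009678 hr

Final: 0.009678 hr


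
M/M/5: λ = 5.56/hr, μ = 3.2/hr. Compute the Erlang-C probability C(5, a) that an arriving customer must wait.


a = λ/μ = 1.7375; ρ = a/5 = 0.3475
P₀ = 0.175341 (from M/M/c formula)
C(c,a) = [a^c/(c!(1−ρ))]·P₀ = [15.83522/(120·0.6525)]·0.175341
= 0.20224·0.175341 = 0.035461

Final: 0.035461


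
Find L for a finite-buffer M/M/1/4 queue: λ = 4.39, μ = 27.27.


ρ = 4.39/27.27 = 0.1610
L = ρ[1 − (K+1)ρ^K + Kρ^(K+1)] / [(1−ρ)(1−ρ^(K+1))]
Numerator: 0.1610·(1 − 5·0.0006716 + 4·0.0001081) = 0.160512
Denominator: (0.8390)·(0.999892) = 0.838927
L = 0.160512/0.838927 = 0.1913

Final: 0.1913


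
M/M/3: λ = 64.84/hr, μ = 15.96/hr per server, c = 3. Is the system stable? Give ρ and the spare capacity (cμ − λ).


Total capacity cμ = 3·15.96 = 47.88/hr
ρ = λ/(cμ) = 64.84/47.88 = 1.3542
Stable ⇔ ρ < 1: NO
Spare capacity = cμ − λ = 47.88 − 64.84 = -16.96/hr

Final: ρ = 1.3542; unstable; margin = -16.96/hr


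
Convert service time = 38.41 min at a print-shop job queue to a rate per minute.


μ = 1/(service time) in consistent units.
1 minute = 1 min, so μ = 1/38.41 = 0.02603 per minute

Final: 0.02603 /min


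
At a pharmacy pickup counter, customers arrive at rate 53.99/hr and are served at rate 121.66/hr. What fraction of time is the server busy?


ρ = λ/μ = 53.99/121.66 = 0.4438

Final: 0.4438


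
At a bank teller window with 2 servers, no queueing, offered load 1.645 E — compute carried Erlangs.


B(2,1.645) = 0.338421 (Erlang-B)
Carried load = a(1 − B) = 1.645·(1 − 0.338421) = 1.645·0.661579 = 1.0883 E

Final: 1.0883 Erlangs


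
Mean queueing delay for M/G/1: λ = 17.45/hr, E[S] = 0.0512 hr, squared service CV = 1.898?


ρ = λ·E[S] = 17.45·0.0512 = 0.8934
E[S²] = E[S]²(1+C_s²) = 0.0512²·(1+1.898) = 0.007597
Wq = λ·E[S²]/(2(1−ρ)) = 17.45·0.007597/(2·0.1066) = 0.62203 hr

Final: 0.62203 hr


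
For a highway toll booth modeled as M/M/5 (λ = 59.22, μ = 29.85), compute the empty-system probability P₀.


a = λ/μ = 59.22/29.85 = 1.9839; ρ = a/c = 0.3968
Σ_{k=0}^{4} a^k/k! (terms k=0..4) = 1.00000 + 1.98392 + 1.96797 + 1.30143 + 0.64548 = 6.89880
Tail: a^5/(5!(1−ρ)) = 30.73409/(120·0.6032) = 0.42459
P₀ = 1/(6.89880 + 0.42459) = 1/7.32339 = 0.136549

Final: 0.136549


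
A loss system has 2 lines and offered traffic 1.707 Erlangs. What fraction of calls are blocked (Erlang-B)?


B(c,a) = (a^c/c!) / Σ_{k=0}^{c} a^k/k!
a^2/2! = 1.456925
Σ terms (k=0..2): 1.00000 + 1.70700 + 1.45692 = 4.163925
B = 1.456925/4.163925 = 0.349892

Final: 0.349892


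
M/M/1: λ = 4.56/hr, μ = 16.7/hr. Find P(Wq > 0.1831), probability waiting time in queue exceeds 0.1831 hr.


ρ = 4.56/16.7 = 0.2731
P(Wq > t) = ρ·e^{−(μ−λ)t} = 0.2731·e^{−2.2228}
= 0.2731·0.108302 = 0.029572

Final: 0.029572


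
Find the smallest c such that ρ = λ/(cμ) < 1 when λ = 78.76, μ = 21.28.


Stability requires cμ > λ ⇔ c > λ/μ.
λ/μ = 78.76/21.28 = 3.7011
Minimum integer c = ⌊3.7011⌋ + 1 = 4
Check: 4·21.28 = 85.12 > 78.76, while 3·21.28 = 63.84 ≤ 78.76

Final: 4 servers


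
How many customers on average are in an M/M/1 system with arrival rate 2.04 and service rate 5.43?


ρ = λ/μ = 2.04/5.43 = 0.3757
L = ρ/(1−ρ) = 0.3757/(1 − 0.3757) = 0.3757/0.6243 = 0.6018

Final: 0.6018


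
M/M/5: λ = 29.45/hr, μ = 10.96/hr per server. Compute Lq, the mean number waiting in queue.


a = λ/μ = 2.6870; ρ = a/5 = 0.5374
P₀ = 0.065676
Lq = P₀·a^c·ρ / (c!·(1−ρ)²) = 0.065676·140.07922·0.5374/(120·0.21399)
= 0.19254

Final: 0.19254


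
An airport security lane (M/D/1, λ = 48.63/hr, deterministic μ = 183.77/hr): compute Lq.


ρ = 48.63/183.77 = 0.2646
M/D/1: Lq = ρ²/(2(1−ρ)) = 0.07003/(2·0.7354) = 0.04761

Final: 0.04761


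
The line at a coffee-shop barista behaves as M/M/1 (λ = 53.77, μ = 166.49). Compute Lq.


ρ = 53.77/166.49 = 0.3230
Lq = ρ²/(1−ρ) = 0.1043/0.6770 = 0.1541

Final: 0.1541


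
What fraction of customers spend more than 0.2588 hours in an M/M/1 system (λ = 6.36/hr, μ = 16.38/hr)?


W ~ Exponential(μ−λ) for M/M/1.
μ − λ = 16.38 − 6.36 = 10.0200
P(W > t) = e^{−(μ−λ)t} = e^{−2.5932} = 0.074782

Final: 0.074782


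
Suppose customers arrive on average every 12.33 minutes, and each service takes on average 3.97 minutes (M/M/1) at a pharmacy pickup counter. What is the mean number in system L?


λ = 60/12.33 = 4.8662 /hr
μ = 60/3.97 = 15.1134 /hr
ρ = λ/μ = 4.8662/15.1134 = 0.3220
L = ρ/(1−ρ) = 0.3220/0.6780 = 0.4749

Final: 0.4749


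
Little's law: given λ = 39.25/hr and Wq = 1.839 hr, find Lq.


Lq = λWq = 39.25·1.839 = 72.1808

Final: 72.1808


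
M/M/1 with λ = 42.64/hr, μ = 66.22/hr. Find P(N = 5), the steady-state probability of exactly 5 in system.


ρ = 42.64/66.22 = 0.6439
P_n = (1−ρ)·ρ^n = (1 − 0.6439)·0.6439^5 = 0.3561·0.110698 = 0.039418

Final: 0.039418


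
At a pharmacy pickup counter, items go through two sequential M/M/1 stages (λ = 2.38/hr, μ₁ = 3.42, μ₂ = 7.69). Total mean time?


Each node sees arrival rate λ = 2.38/hr (tandem ⇒ throughput preserved).
W₁ = 1/(μ₁−λ) = 1/(3.42−2.38) = 0.96154 hr
W₂ = 1/(μ₂−λ) = 1/(7.69−2.38) = 0.18832 hr
W_total = W₁ + W₂ = 0.96154 + 0.18832 = 1.14986 hr

Final: 1.14986 hr


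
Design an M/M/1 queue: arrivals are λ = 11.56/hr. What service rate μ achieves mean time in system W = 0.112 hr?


W = 1/(μ−λ) ⇒ μ − λ = 1/W = 1/0.112 = 8.9286
μ = λ + 1/W = 11.56 + 8.9286 = 20.4886 per hr

Final: 20.4886 /hr


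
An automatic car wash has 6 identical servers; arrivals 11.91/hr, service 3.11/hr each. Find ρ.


ρ = λ/(cμ) = 11.91/(6·3.11) = 11.91/18.66 = 0.6383

Final: 0.6383


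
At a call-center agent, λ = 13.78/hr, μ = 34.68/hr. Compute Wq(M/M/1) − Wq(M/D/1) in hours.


ρ = 13.78/34.68 = 0.3973
Wq(M/M/1) = ρ/(μ−λ) = 0.3973/20.90 = 0.01901 hr
Wq(M/D/1) = ρ/(2(μ−λ)) = 0.009506 hr
Savings = 0.01901 − 0.009506 = 0.009506 hr

Final: 0.009506 hr


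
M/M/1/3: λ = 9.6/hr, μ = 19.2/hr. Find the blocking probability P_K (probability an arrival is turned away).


ρ = λ/μ = 9.6/19.2 = 0.5000
P_K = (1−ρ)ρ^K/(1−ρ^(K+1)) = (0.5000·0.125000)/(1 − 0.062500)
= 0.062500/0.937500 = 0.066667

Final: 0.066667


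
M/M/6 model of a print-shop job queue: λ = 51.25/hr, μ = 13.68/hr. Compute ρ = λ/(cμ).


ρ = λ/(cμ) = 51.25/(6·13.68) = 51.25/82.08 = 0.6244

Final: 0.6244


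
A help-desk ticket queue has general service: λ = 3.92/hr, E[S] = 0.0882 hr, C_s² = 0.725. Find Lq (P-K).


ρ = λ·E[S] = 3.92·0.0882 = 0.3457
Lq = ρ²(1+C_s²)/(2(1−ρ)) = 0.1195·(1+0.725)/(2·0.6543)
= 0.1195·1.7250/1.3085 = 0.15759

Final: 0.15759


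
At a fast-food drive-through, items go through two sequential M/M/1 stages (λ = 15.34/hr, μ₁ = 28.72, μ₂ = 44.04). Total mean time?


Each node sees arrival rate λ = 15.34/hr (tandem ⇒ throughput preserved).
W₁ = 1/(μ₁−λ) = 1/(28.72−15.34) = 0.07474 hr
W₂ = 1/(μ₂−λ) = 1/(44.04−15.34) = 0.03484 hr
W_total = W₁ + W₂ = 0.07474 + 0.03484 = 0.10958 hr

Final: 0.10958 hr


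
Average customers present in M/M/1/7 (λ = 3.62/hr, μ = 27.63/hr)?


ρ = 3.62/27.63 = 0.1310
L = ρ[1 − (K+1)ρ^K + Kρ^(K+1)] / [(1−ρ)(1−ρ^(K+1))]
Numerator: 0.1310·(1 − 8·0.0000006627 + 7·0.00000008682) = 0.131016
Denominator: (0.8690)·(1.000000) = 0.868983
L = 0.131016/0.868983 = 0.1508

Final: 0.1508


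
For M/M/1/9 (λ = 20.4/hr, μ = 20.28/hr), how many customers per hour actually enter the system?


ρ = 1.0059; P_K = (1−ρ)ρ^9/(1−ρ^10) = 0.102676
λ_eff = λ(1 − P_K) = 20.4·(1 − 0.102676) = 20.4·0.897324 = 18.3054 /hr

Final: 18.3054 /hr


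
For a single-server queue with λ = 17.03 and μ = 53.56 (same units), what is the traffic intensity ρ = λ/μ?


ρ = λ/μ = 17.03/53.56 = 0.3180

Final: 0.3180


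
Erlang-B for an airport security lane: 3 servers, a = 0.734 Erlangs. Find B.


B(c,a) = (a^c/c!) / Σ_{k=0}^{c} a^k/k!
a^3/3! = 0.065908
Σ terms (k=0..3): 1.00000 + 0.73400 + 0.26938 + 0.06591 = 2.069286
B = 0.065908/2.069286 = 0.031851

Final: 0.031851


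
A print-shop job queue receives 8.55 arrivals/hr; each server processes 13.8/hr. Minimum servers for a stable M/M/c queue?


Stability requires cμ > λ ⇔ c > λ/μ.
λ/μ = 8.55/13.8 = 0.6196
Minimum integer c = ⌊0.6196⌋ + 1 = 1
Check: 1·13.8 = 13.80 > 8.55, while 0·13.8 = 0.00 ≤ 8.55

Final: 1 servers


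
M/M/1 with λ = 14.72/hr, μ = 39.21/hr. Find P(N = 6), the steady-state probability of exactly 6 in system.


ρ = 14.72/39.21 = 0.3754
P_n = (1−ρ)·ρ^n = (1 − 0.3754)·0.3754^6 = 0.6246·0.002799 = 0.001748

Final: 0.001748


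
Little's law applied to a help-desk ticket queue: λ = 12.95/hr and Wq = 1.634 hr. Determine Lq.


Lq = λWq = 12.95·1.634 = 21.1603

Final: 21.1603


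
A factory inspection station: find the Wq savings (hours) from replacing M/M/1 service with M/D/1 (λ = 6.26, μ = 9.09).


ρ = 6.26/9.09 = 0.6887
Wq(M/M/1) = ρ/(μ−λ) = 0.6887/2.83 = 0.24335 hr
Wq(M/D/1) = ρ/(2(μ−λ)) = 0.12167 hr
Savings = 0.24335 − 0.12167 = 0.12167 hr

Final: 0.12167 hr


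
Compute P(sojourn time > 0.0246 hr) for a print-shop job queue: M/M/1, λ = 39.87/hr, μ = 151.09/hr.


W ~ Exponential(μ−λ) for M/M/1.
μ − λ = 151.09 − 39.87 = 111.2200
P(W > t) = e^{−(μ−λ)t} = e^{−2.7360} = 0.064828

Final: 0.064828
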